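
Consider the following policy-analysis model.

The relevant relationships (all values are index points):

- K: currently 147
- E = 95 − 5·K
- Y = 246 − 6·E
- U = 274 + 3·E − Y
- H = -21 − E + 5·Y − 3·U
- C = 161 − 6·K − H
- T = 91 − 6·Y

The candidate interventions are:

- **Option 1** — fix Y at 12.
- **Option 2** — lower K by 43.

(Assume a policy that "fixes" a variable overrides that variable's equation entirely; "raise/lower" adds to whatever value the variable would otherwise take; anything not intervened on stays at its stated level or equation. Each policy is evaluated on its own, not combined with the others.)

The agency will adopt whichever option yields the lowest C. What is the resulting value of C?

Option 1 (Y := 12):
  K = 147
  E = 95 − 5·147 = -640
  Y = 12
  U = 274 + 3·(-640) − 12 = -1658
  H = -21 − (-640) + 5·12 − 3·(-1658) = 5653
  C = 161 − 6·147 − 5653 = -6374
Option 2 (K − 43):
  K = 147 − 43 = 104
  E = 95 − 5·104 = -425
  Y = 246 − 6·(-425) = 2796
  U = 274 + 3·(-425) − 2796 = -3797
  H = -21 − (-425) + 5·2796 − 3·(-3797) = 25775
  C = 161 − 6·104 − 25775 = -26238
Comparing — Option 1: C=-6374, Option 2: C=-26238. Lowest is -26238 (Option 2).

-26238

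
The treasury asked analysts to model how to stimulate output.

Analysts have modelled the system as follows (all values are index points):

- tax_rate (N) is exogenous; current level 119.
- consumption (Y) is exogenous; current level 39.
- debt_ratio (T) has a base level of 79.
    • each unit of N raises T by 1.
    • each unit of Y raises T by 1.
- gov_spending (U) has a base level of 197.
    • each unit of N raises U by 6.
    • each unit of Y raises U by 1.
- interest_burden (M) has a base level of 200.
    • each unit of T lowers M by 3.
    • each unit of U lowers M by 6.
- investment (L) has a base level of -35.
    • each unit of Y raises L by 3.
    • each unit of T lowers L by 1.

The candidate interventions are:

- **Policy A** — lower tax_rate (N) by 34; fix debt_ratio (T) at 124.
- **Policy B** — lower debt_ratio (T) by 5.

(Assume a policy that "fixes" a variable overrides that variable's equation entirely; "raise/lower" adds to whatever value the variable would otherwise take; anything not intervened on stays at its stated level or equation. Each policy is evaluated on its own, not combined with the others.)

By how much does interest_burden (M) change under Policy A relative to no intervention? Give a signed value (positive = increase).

1563

Baseline:
  N = 119
  Y = 39
  T = 79 + 119 + 39 = 237
  U = 197 + 6·119 + 39 = 950
  M = 200 − 3·237 − 6·950 = -6211
Policy A (N − 34, T := 124):
  N = 119 − 34 = 85
  Y = 39
  T = 124
  U = 197 + 6·85 + 39 = 746
  M = 200 − 3·124 − 6·746 = -4648
Change in M: -4648 − (-6211) = 1563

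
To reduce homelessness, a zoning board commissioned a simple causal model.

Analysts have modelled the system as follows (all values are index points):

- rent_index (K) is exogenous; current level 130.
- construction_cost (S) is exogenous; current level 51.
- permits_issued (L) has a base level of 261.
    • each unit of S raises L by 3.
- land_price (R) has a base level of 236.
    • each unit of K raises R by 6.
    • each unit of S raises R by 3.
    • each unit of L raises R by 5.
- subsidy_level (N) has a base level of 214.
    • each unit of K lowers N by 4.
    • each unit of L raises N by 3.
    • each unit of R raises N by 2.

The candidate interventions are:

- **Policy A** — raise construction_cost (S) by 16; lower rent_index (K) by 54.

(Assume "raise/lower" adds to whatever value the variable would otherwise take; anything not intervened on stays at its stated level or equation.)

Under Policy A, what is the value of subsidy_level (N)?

7702

Policy A (S + 16, K − 54):
  K = 130 − 54 = 76
  S = 51 + 16 = 67
  L = 261 + 3·67 = 462
  R = 236 + 6·76 + 3·67 + 5·462 = 3203
  N = 214 − 4·76 + 3·462 + 2·3203 = 7702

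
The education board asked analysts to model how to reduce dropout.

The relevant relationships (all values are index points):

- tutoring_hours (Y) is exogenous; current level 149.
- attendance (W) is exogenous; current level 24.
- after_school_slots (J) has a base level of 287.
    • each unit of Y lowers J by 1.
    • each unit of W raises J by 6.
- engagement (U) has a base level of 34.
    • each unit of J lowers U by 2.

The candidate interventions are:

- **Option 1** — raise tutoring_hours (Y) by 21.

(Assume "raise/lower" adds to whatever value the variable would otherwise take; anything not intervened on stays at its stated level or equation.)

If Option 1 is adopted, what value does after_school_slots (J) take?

261

Option 1 (Y + 21):
  Y = 149 + 21 = 170
  W = 24
  J = 287 − 170 + 6·24 = 261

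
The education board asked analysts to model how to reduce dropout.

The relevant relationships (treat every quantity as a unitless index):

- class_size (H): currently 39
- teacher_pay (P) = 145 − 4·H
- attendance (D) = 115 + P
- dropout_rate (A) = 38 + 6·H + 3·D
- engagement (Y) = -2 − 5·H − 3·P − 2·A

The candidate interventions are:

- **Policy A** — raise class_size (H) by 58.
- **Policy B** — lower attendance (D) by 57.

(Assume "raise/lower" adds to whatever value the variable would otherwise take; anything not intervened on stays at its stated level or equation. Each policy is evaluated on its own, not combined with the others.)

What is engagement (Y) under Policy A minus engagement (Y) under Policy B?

Policy A (H + 58):
  H = 39 + 58 = 97
  P = 145 − 4·97 = -243
  D = 115 + (-243) = -128
  A = 38 + 6·97 + 3·(-128) = 236
  Y = -2 − 5·97 − 3·(-243) − 2·236 = -230
Policy B (D − 57):
  H = 39
  P = 145 − 4·39 = -11
  D = 115 + (-11) (−57 from intervention) = 47
  A = 38 + 6·39 + 3·47 = 413
  Y = -2 − 5·39 − 3·(-11) − 2·413 = -990
Y: -230 − (-990) = 760

760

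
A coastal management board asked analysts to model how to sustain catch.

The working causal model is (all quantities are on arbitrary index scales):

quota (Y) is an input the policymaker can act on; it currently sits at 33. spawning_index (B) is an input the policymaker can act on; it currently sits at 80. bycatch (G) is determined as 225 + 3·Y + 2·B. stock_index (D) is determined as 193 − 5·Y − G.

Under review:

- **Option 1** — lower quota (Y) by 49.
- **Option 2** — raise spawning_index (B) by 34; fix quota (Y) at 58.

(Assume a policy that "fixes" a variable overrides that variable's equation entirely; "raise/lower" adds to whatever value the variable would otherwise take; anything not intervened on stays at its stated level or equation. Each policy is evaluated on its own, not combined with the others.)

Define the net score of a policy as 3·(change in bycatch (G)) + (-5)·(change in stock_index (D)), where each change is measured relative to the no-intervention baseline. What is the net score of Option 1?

-2401

Baseline:
  Y = 33
  B = 80
  G = 225 + 3·33 + 2·80 = 484
  D = 193 − 5·33 − 484 = -456
Option 1 (Y − 49):
  Y = 33 − 49 = -16
  B = 80
  G = 225 + 3·(-16) + 2·80 = 337
  D = 193 − 5·(-16) − 337 = -64
ΔG = 337 − 484 = -147; ΔD = -64 − (-456) = 392
Score = 3·(-147) + (-5)·392 = -2401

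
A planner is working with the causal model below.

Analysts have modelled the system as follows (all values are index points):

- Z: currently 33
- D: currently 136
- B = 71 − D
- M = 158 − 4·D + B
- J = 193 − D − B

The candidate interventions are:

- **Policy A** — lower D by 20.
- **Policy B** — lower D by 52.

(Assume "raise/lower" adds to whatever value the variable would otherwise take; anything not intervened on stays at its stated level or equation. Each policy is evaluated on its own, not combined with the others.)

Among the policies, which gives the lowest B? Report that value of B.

-45

Policy A (D − 20):
  D = 136 − 20 = 116
  B = 71 − 116 = -45
Policy B (D − 52):
  D = 136 − 52 = 84
  B = 71 − 84 = -13
Comparing — Policy A: B=-45, Policy B: B=-13. Lowest is -45 (Policy A).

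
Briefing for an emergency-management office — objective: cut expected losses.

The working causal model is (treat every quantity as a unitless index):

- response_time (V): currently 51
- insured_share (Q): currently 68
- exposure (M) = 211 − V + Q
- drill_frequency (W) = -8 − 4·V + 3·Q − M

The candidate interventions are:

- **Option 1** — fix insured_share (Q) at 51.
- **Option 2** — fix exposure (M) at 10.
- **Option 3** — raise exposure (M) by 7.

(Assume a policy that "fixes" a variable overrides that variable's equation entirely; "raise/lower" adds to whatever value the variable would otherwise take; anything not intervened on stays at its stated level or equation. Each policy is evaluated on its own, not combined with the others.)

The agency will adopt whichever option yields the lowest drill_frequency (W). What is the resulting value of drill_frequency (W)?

-270

Option 1 (Q := 51):
  V = 51
  Q = 51
  M = 211 − 51 + 51 = 211
  W = -8 − 4·51 + 3·51 − 211 = -270
Option 2 (M := 10):
  V = 51
  Q = 68
  M = 10
  W = -8 − 4·51 + 3·68 − 10 = -18
Option 3 (M + 7):
  V = 51
  Q = 68
  M = 211 − 51 + 68 (+7 from intervention) = 235
  W = -8 − 4·51 + 3·68 − 235 = -243
Comparing — Option 1: W=-270, Option 2: W=-18, Option 3: W=-243. Lowest is -270 (Option 1).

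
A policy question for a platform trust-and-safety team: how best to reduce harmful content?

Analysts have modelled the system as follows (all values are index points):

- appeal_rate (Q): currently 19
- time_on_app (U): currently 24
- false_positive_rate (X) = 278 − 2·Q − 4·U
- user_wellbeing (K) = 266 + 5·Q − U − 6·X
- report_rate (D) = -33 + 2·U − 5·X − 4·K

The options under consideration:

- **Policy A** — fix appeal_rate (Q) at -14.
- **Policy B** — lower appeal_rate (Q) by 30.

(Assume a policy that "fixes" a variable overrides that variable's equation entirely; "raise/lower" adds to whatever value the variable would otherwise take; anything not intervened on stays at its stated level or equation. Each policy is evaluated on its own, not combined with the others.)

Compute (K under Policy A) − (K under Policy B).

-51

Policy A (Q := -14):
  Q = -14
  U = 24
  X = 278 − 2·(-14) − 4·24 = 210
  K = 266 + 5·(-14) − 24 − 6·210 = -1088
Policy B (Q − 30):
  Q = 19 − 30 = -11
  U = 24
  X = 278 − 2·(-11) − 4·24 = 204
  K = 266 + 5·(-11) − 24 − 6·204 = -1037
K: -1088 − (-1037) = -51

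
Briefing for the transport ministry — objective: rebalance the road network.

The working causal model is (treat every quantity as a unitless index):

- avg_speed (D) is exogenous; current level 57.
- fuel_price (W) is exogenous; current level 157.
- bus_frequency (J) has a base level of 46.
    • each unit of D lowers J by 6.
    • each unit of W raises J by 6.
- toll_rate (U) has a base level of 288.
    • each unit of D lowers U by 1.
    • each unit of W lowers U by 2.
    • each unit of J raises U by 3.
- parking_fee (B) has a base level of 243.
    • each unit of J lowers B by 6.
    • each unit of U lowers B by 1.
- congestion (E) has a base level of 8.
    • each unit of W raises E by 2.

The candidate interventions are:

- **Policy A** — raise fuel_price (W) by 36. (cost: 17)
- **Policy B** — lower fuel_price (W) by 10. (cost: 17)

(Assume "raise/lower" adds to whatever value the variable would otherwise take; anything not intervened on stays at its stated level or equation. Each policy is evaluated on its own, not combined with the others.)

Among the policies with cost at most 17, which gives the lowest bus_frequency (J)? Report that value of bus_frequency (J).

Policy A (W + 36):
  D = 57
  W = 157 + 36 = 193
  J = 46 − 6·57 + 6·193 = 862
Policy B (W − 10):
  D = 57
  W = 157 − 10 = 147
  J = 46 − 6·57 + 6·147 = 586
Comparing — Policy A: J=862, Policy B: J=586. Lowest is 586 (Policy B).

586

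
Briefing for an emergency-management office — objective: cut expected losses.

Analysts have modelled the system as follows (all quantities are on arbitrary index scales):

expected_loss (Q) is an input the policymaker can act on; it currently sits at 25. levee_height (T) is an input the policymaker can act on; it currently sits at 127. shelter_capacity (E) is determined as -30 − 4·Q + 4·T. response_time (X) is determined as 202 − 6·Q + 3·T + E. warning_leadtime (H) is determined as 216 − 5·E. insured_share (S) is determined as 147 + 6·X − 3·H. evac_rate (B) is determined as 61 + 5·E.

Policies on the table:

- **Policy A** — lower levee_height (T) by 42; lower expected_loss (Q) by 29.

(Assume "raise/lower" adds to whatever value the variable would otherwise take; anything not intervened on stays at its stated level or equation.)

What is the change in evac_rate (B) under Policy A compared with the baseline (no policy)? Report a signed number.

Baseline:
  Q = 25
  T = 127
  E = -30 − 4·25 + 4·127 = 378
  B = 61 + 5·378 = 1951
Policy A (T − 42, Q − 29):
  Q = 25 − 29 = -4
  T = 127 − 42 = 85
  E = -30 − 4·(-4) + 4·85 = 326
  B = 61 + 5·326 = 1691
Change in B: 1691 − 1951 = -260

-260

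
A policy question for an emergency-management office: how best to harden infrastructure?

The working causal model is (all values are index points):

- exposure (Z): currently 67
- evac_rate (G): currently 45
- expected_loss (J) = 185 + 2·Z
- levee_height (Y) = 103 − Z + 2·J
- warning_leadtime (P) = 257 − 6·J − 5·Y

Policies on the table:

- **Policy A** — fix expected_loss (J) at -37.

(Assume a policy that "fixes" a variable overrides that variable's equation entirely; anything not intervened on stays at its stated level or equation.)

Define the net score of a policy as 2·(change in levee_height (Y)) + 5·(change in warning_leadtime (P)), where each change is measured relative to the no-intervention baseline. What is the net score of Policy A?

27056

Baseline:
  Z = 67
  J = 185 + 2·67 = 319
  Y = 103 − 67 + 2·319 = 674
  P = 257 − 6·319 − 5·674 = -5027
Policy A (J := -37):
  Z = 67
  J = -37
  Y = 103 − 67 + 2·(-37) = -38
  P = 257 − 6·(-37) − 5·(-38) = 669
ΔY = -38 − 674 = -712; ΔP = 669 − (-5027) = 5696
Score = 2·(-712) + 5·5696 = 27056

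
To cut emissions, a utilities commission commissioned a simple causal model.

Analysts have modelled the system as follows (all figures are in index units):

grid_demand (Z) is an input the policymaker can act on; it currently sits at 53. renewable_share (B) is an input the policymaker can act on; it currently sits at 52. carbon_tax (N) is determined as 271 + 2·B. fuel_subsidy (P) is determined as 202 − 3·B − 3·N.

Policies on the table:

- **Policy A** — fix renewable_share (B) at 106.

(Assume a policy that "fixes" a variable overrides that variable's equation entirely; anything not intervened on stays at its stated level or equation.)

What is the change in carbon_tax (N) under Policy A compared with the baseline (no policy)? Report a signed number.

Baseline:
  B = 52
  N = 271 + 2·52 = 375
Policy A (B := 106):
  B = 106
  N = 271 + 2·106 = 483
Change in N: 483 − 375 = 108

108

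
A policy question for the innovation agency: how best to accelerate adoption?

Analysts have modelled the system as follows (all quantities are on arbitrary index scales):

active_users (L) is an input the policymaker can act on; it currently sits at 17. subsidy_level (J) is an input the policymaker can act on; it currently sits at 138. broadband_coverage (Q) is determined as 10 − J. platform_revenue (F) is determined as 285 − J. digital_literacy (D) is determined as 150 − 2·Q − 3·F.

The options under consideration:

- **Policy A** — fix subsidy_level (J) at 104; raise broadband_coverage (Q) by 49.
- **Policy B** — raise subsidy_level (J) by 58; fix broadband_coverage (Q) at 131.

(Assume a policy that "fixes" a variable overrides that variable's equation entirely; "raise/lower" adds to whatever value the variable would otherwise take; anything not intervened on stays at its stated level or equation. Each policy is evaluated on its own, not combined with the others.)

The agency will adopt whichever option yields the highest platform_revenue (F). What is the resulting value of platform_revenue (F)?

Policy A (J := 104, Q + 49):
  J = 104
  F = 285 − 104 = 181
Policy B (J + 58, Q := 131):
  J = 138 + 58 = 196
  F = 285 − 196 = 89
Comparing — Policy A: F=181, Policy B: F=89. Highest is 181 (Policy A).

181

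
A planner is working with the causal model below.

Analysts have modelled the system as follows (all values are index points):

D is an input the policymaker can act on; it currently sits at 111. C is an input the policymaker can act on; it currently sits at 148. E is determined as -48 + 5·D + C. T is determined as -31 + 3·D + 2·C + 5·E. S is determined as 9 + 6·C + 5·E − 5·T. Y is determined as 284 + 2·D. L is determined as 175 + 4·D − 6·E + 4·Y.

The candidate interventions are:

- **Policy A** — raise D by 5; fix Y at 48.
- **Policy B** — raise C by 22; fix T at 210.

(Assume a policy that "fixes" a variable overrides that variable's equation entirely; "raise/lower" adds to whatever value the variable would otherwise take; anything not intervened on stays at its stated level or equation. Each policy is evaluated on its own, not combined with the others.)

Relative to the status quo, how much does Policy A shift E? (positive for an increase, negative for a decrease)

25

Baseline:
  D = 111
  C = 148
  E = -48 + 5·111 + 148 = 655
Policy A (D + 5, Y := 48):
  D = 111 + 5 = 116
  C = 148
  E = -48 + 5·116 + 148 = 680
Change in E: 680 − 655 = 25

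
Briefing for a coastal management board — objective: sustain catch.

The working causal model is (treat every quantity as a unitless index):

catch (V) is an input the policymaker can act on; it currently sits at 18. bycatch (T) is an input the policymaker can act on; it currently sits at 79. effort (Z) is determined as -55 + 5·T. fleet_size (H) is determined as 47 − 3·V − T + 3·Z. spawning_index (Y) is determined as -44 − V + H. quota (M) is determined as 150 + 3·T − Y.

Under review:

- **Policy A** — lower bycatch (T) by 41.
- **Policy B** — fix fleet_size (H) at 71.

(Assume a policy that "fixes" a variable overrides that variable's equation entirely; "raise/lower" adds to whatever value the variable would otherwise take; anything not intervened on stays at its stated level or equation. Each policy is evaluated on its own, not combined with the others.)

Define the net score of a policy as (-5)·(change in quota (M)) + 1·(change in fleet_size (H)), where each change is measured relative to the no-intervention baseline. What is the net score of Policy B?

-5178

Baseline:
  V = 18
  T = 79
  Z = -55 + 5·79 = 340
  H = 47 − 3·18 − 79 + 3·340 = 934
  Y = -44 − 18 + 934 = 872
  M = 150 + 3·79 − 872 = -485
Policy B (H := 71):
  V = 18
  T = 79
  Z = -55 + 5·79 = 340
  H = 71
  Y = -44 − 18 + 71 = 9
  M = 150 + 3·79 − 9 = 378
ΔM = 378 − (-485) = 863; ΔH = 71 − 934 = -863
Score = (-5)·863 + 1·(-863) = -5178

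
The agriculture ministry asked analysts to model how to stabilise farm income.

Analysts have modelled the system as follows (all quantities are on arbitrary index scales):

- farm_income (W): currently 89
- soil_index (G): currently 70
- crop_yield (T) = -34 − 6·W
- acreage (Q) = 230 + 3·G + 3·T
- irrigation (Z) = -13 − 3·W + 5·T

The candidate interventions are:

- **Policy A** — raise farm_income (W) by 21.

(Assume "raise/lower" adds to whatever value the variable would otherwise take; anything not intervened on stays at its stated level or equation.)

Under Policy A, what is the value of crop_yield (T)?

-694

Policy A (W + 21):
  W = 89 + 21 = 110
  T = -34 − 6·110 = -694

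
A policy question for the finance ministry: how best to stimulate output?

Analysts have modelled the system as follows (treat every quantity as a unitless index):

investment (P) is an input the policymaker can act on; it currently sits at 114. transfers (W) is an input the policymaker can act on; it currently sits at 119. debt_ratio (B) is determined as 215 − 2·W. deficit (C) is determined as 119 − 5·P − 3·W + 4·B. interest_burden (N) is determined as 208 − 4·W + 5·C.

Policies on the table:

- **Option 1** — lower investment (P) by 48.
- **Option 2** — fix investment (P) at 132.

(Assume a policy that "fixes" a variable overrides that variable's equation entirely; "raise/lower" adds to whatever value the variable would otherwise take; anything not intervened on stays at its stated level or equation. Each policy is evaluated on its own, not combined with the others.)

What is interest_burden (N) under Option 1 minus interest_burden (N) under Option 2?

Option 1 (P − 48):
  P = 114 − 48 = 66
  W = 119
  B = 215 − 2·119 = -23
  C = 119 − 5·66 − 3·119 + 4·(-23) = -660
  N = 208 − 4·119 + 5·(-660) = -3568
Option 2 (P := 132):
  P = 132
  W = 119
  B = 215 − 2·119 = -23
  C = 119 − 5·132 − 3·119 + 4·(-23) = -990
  N = 208 − 4·119 + 5·(-990) = -5218
N: -3568 − (-5218) = 1650

1650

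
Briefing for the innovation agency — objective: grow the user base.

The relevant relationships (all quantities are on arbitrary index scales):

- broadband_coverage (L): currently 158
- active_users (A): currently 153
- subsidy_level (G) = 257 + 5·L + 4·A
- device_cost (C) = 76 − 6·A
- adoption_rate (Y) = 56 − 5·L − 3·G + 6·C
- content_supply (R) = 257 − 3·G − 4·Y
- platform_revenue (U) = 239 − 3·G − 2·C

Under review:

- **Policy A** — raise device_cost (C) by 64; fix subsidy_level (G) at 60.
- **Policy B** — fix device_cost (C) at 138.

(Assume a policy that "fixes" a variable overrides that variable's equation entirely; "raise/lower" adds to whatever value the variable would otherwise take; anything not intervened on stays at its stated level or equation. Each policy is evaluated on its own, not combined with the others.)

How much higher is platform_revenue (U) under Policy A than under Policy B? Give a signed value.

Policy A (C + 64, G := 60):
  L = 158
  A = 153
  G = 60
  C = 76 − 6·153 (+64 from intervention) = -778
  U = 239 − 3·60 − 2·(-778) = 1615
Policy B (C := 138):
  L = 158
  A = 153
  G = 257 + 5·158 + 4·153 = 1659
  C = 138
  U = 239 − 3·1659 − 2·138 = -5014
U: 1615 − (-5014) = 6629

6629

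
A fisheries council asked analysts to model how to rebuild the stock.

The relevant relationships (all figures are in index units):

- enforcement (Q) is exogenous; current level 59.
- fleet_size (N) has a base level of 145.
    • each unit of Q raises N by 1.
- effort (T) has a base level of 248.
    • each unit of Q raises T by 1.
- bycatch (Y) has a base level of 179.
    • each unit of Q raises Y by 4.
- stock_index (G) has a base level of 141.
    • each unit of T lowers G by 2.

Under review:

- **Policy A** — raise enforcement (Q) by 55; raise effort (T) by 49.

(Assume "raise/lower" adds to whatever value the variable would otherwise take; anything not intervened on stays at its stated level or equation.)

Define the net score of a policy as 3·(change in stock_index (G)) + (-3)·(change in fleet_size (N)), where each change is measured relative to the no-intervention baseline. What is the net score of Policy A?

Baseline:
  Q = 59
  N = 145 + 59 = 204
  T = 248 + 59 = 307
  G = 141 − 2·307 = -473
Policy A (Q + 55, T + 49):
  Q = 59 + 55 = 114
  N = 145 + 114 = 259
  T = 248 + 114 (+49 from intervention) = 411
  G = 141 − 2·411 = -681
ΔG = -681 − (-473) = -208; ΔN = 259 − 204 = 55
Score = 3·(-208) + (-3)·55 = -789

-789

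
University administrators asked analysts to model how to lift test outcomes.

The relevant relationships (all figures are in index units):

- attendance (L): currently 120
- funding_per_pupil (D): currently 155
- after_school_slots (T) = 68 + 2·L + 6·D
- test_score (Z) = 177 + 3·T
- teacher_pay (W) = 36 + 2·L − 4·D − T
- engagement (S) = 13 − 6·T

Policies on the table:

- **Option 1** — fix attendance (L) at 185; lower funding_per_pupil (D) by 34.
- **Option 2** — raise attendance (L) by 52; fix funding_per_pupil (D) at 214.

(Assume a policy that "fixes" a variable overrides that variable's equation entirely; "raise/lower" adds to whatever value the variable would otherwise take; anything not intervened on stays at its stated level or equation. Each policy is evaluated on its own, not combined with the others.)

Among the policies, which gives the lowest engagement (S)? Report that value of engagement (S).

Option 1 (L := 185, D − 34):
  L = 185
  D = 155 − 34 = 121
  T = 68 + 2·185 + 6·121 = 1164
  S = 13 − 6·1164 = -6971
Option 2 (L + 52, D := 214):
  L = 120 + 52 = 172
  D = 214
  T = 68 + 2·172 + 6·214 = 1696
  S = 13 − 6·1696 = -10163
Comparing — Option 1: S=-6971, Option 2: S=-10163. Lowest is -10163 (Option 2).

-10163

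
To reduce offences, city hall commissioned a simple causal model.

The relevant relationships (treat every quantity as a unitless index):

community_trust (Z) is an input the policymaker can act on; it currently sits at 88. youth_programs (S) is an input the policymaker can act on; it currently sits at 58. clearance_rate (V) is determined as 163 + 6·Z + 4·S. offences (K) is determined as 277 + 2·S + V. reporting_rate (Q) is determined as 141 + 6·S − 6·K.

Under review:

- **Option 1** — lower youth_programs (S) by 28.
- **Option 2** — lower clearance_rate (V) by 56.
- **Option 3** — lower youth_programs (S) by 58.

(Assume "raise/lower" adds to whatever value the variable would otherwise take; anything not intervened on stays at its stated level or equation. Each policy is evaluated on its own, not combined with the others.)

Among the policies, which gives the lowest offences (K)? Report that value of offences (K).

968

Option 1 (S − 28):
  Z = 88
  S = 58 − 28 = 30
  V = 163 + 6·88 + 4·30 = 811
  K = 277 + 2·30 + 811 = 1148
Option 2 (V − 56):
  Z = 88
  S = 58
  V = 163 + 6·88 + 4·58 (−56 from intervention) = 867
  K = 277 + 2·58 + 867 = 1260
Option 3 (S − 58):
  Z = 88
  S = 58 − 58 = 0
  V = 163 + 6·88 + 4·0 = 691
  K = 277 + 2·0 + 691 = 968
Comparing — Option 1: K=1148, Option 2: K=1260, Option 3: K=968. Lowest is 968 (Option 3).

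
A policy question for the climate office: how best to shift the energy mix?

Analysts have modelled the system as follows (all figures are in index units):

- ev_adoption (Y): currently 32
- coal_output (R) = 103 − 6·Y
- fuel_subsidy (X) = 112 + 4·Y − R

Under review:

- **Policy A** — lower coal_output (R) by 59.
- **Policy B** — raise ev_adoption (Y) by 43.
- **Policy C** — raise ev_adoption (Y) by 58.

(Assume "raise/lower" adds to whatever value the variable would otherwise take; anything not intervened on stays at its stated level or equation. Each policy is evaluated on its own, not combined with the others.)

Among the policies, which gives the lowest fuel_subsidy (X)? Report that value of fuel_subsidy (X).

Policy A (R − 59):
  Y = 32
  R = 103 − 6·32 (−59 from intervention) = -148
  X = 112 + 4·32 − (-148) = 388
Policy B (Y + 43):
  Y = 32 + 43 = 75
  R = 103 − 6·75 = -347
  X = 112 + 4·75 − (-347) = 759
Policy C (Y + 58):
  Y = 32 + 58 = 90
  R = 103 − 6·90 = -437
  X = 112 + 4·90 − (-437) = 909
Comparing — Policy A: X=388, Policy B: X=759, Policy C: X=909. Lowest is 388 (Policy A).

388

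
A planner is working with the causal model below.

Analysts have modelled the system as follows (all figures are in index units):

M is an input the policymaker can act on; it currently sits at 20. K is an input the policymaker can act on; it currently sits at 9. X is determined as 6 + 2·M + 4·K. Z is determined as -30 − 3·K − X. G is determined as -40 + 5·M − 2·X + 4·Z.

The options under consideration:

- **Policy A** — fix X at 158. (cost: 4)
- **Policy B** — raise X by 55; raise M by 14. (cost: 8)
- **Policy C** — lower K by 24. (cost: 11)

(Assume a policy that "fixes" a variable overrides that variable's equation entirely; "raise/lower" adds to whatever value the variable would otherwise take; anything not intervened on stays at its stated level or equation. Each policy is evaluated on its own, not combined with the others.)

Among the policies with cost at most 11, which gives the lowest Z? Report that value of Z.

-222

Policy A (X := 158):
  M = 20
  K = 9
  X = 158
  Z = -30 − 3·9 − 158 = -215
Policy B (X + 55, M + 14):
  M = 20 + 14 = 34
  K = 9
  X = 6 + 2·34 + 4·9 (+55 from intervention) = 165
  Z = -30 − 3·9 − 165 = -222
Policy C (K − 24):
  M = 20
  K = 9 − 24 = -15
  X = 6 + 2·20 + 4·(-15) = -14
  Z = -30 − 3·(-15) − (-14) = 29
Comparing — Policy A: Z=-215, Policy B: Z=-222, Policy C: Z=29. Lowest is -222 (Policy B).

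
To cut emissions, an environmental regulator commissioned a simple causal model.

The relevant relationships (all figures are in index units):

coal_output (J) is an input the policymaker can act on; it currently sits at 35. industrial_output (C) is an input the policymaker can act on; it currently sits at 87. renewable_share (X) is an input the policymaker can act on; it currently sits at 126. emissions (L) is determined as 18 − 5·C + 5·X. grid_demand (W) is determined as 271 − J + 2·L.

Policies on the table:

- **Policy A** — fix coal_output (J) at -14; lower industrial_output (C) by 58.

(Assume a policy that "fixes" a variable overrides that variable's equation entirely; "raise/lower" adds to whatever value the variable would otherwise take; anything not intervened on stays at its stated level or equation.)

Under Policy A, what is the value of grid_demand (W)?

1291

Policy A (J := -14, C − 58):
  J = -14
  C = 87 − 58 = 29
  X = 126
  L = 18 − 5·29 + 5·126 = 503
  W = 271 − (-14) + 2·503 = 1291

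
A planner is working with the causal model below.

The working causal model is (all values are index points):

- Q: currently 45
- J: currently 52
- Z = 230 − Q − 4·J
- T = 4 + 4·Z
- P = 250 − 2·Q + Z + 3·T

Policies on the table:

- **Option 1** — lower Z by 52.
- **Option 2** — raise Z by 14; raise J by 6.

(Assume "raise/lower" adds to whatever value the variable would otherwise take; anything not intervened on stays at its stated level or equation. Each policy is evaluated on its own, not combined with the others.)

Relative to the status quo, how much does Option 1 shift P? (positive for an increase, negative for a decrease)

Baseline:
  Q = 45
  J = 52
  Z = 230 − 45 − 4·52 = -23
  T = 4 + 4·(-23) = -88
  P = 250 − 2·45 + (-23) + 3·(-88) = -127
Option 1 (Z − 52):
  Q = 45
  J = 52
  Z = 230 − 45 − 4·52 (−52 from intervention) = -75
  T = 4 + 4·(-75) = -296
  P = 250 − 2·45 + (-75) + 3·(-296) = -803
Change in P: -803 − (-127) = -676

-676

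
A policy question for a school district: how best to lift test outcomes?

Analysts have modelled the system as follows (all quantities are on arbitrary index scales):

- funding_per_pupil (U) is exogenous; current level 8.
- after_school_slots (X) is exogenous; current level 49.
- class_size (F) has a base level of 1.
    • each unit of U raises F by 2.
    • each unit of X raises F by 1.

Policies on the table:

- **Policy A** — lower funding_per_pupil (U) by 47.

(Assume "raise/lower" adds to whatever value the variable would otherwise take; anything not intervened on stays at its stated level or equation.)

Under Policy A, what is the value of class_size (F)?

Policy A (U − 47):
  U = 8 − 47 = -39
  X = 49
  F = 1 + 2·(-39) + 49 = -28

-28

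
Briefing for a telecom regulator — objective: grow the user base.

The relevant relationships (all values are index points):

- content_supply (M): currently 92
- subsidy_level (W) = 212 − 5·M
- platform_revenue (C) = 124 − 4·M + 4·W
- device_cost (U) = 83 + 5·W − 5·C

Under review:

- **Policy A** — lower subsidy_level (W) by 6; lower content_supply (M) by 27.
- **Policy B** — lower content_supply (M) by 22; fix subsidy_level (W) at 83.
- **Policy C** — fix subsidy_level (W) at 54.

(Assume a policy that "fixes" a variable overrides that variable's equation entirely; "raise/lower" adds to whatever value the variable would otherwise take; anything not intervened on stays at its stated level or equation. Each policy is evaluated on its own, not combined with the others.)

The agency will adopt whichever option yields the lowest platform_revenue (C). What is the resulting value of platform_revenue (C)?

-612

Policy A (W − 6, M − 27):
  M = 92 − 27 = 65
  W = 212 − 5·65 (−6 from intervention) = -119
  C = 124 − 4·65 + 4·(-119) = -612
Policy B (M − 22, W := 83):
  M = 92 − 22 = 70
  W = 83
  C = 124 − 4·70 + 4·83 = 176
Policy C (W := 54):
  M = 92
  W = 54
  C = 124 − 4·92 + 4·54 = -28
Comparing — Policy A: C=-612, Policy B: C=176, Policy C: C=-28. Lowest is -612 (Policy A).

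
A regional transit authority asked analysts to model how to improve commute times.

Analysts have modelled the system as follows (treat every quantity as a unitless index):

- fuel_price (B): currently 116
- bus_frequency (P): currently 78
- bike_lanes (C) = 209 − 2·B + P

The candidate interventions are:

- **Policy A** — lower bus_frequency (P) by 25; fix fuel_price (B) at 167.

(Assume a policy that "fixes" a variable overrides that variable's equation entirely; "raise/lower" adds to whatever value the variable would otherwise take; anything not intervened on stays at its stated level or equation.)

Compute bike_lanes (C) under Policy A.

Policy A (P − 25, B := 167):
  B = 167
  P = 78 − 25 = 53
  C = 209 − 2·167 + 53 = -72

-72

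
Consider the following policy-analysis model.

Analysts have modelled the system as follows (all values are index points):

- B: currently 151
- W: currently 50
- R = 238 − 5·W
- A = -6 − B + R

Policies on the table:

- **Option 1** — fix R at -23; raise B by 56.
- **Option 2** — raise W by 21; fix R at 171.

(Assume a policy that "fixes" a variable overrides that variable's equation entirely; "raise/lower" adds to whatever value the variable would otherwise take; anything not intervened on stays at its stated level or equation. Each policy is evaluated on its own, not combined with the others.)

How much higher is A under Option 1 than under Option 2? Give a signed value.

-250

Option 1 (R := -23, B + 56):
  B = 151 + 56 = 207
  W = 50
  R = -23
  A = -6 − 207 + (-23) = -236
Option 2 (W + 21, R := 171):
  B = 151
  W = 50 + 21 = 71
  R = 171
  A = -6 − 151 + 171 = 14
A: -236 − 14 = -250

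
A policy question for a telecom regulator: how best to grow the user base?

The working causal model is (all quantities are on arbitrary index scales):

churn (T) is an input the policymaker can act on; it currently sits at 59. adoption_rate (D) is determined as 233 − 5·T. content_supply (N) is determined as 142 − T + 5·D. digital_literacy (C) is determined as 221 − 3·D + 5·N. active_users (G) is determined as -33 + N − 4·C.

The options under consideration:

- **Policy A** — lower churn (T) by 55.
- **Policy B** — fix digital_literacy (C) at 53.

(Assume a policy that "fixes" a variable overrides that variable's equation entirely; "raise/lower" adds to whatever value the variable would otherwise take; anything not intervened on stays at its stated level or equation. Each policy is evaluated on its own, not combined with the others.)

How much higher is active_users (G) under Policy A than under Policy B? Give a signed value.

-20746

Policy A (T − 55):
  T = 59 − 55 = 4
  D = 233 − 5·4 = 213
  N = 142 − 4 + 5·213 = 1203
  C = 221 − 3·213 + 5·1203 = 5597
  G = -33 + 1203 − 4·5597 = -21218
Policy B (C := 53):
  T = 59
  D = 233 − 5·59 = -62
  N = 142 − 59 + 5·(-62) = -227
  C = 53
  G = -33 + (-227) − 4·53 = -472
G: -21218 − (-472) = -20746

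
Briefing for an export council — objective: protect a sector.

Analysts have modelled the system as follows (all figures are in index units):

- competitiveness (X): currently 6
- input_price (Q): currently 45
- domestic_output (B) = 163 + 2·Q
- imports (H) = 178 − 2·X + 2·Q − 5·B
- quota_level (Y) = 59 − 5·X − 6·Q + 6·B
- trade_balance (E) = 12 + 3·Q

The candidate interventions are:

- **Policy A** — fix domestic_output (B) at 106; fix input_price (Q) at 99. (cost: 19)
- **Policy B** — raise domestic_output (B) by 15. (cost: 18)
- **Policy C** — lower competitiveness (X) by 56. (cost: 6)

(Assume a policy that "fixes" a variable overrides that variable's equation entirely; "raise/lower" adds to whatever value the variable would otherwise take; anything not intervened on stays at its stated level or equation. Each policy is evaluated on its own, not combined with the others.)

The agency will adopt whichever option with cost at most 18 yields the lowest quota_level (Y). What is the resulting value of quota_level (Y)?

Policy B (B + 15):
  X = 6
  Q = 45
  B = 163 + 2·45 (+15 from intervention) = 268
  Y = 59 − 5·6 − 6·45 + 6·268 = 1367
Policy C (X − 56):
  X = 6 − 56 = -50
  Q = 45
  B = 163 + 2·45 = 253
  Y = 59 − 5·(-50) − 6·45 + 6·253 = 1557
Comparing — Policy B: Y=1367, Policy C: Y=1557. Lowest is 1367 (Policy B).

1367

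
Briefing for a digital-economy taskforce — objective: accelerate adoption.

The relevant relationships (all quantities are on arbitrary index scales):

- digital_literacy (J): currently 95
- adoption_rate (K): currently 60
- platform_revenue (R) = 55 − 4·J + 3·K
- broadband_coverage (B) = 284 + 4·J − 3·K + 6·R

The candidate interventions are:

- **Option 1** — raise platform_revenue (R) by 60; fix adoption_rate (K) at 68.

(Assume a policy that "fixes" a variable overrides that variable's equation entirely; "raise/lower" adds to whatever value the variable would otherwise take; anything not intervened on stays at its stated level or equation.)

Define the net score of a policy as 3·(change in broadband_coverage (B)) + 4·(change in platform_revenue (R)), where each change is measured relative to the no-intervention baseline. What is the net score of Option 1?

1776

Baseline:
  J = 95
  K = 60
  R = 55 − 4·95 + 3·60 = -145
  B = 284 + 4·95 − 3·60 + 6·(-145) = -386
Option 1 (R + 60, K := 68):
  J = 95
  K = 68
  R = 55 − 4·95 + 3·68 (+60 from intervention) = -61
  B = 284 + 4·95 − 3·68 + 6·(-61) = 94
ΔB = 94 − (-386) = 480; ΔR = -61 − (-145) = 84
Score = 3·480 + 4·84 = 1776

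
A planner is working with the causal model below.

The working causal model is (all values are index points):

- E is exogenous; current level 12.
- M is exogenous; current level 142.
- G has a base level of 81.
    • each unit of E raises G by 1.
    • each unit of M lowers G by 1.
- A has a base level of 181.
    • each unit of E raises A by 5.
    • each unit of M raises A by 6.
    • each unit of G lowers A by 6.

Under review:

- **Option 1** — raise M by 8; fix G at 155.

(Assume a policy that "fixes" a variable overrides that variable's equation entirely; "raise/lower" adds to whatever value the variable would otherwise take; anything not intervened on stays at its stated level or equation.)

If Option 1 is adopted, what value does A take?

211

Option 1 (M + 8, G := 155):
  E = 12
  M = 142 + 8 = 150
  G = 155
  A = 181 + 5·12 + 6·150 − 6·155 = 211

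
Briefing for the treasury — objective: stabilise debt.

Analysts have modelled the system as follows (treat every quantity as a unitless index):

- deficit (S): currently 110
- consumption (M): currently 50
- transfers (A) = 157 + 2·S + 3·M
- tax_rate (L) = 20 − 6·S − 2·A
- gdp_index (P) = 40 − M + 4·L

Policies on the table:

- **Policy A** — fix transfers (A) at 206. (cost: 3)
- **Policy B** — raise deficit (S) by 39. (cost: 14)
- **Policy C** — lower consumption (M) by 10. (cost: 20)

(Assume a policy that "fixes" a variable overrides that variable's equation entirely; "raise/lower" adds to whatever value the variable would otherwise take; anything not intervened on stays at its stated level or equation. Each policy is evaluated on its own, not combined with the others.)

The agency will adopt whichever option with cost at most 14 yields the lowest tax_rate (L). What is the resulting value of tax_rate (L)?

-2084

Policy A (A := 206):
  S = 110
  M = 50
  A = 206
  L = 20 − 6·110 − 2·206 = -1052
Policy B (S + 39):
  S = 110 + 39 = 149
  M = 50
  A = 157 + 2·149 + 3·50 = 605
  L = 20 − 6·149 − 2·605 = -2084
Comparing — Policy A: L=-1052, Policy B: L=-2084. Lowest is -2084 (Policy B).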